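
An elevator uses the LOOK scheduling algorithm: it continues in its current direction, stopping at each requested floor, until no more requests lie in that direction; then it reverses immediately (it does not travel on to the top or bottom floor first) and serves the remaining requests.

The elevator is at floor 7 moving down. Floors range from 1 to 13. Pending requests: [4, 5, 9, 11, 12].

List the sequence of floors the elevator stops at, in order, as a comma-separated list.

Current: 7, moving DOWN
Serve below first (descending): [5, 4]
Then reverse, serve above (ascending): [9, 11, 12]

Answer: 5, 4, 9, 11, 12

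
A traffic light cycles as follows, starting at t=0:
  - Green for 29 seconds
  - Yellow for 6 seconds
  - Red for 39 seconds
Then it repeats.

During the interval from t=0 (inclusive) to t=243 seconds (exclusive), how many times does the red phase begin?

Answer: 3

Derivation:
Cycle = 29+6+39 = 74s
red phase starts at t = k*74 + 35 for k=0,1,2,...
Need k*74+35 < 243 → k < 2.811
k ∈ {0, ..., 2} → 3 starts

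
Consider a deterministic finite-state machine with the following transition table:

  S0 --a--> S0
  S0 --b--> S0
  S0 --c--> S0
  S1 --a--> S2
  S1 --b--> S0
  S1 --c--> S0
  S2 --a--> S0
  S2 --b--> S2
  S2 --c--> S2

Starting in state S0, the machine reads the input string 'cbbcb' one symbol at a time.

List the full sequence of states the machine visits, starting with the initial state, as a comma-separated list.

Answer: S0, S0, S0, S0, S0, S0

Derivation:
Start: S0
  read 'c': S0 --c--> S0
  read 'b': S0 --b--> S0
  read 'b': S0 --b--> S0
  read 'c': S0 --c--> S0
  read 'b': S0 --b--> S0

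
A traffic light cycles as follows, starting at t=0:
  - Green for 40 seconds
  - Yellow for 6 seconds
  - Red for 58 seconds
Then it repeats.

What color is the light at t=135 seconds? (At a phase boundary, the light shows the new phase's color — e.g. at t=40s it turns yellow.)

Cycle length = 40 + 6 + 58 = 104s
t = 135, phase_t = 135 mod 104 = 31
31 < 40 (green end) → GREEN

Answer: green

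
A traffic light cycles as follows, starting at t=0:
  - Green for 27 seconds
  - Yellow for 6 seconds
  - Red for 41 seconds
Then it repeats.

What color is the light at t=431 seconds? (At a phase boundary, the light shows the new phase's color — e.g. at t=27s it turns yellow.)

Cycle length = 27 + 6 + 41 = 74s
t = 431, phase_t = 431 mod 74 = 61
61 >= 33 → RED

Answer: red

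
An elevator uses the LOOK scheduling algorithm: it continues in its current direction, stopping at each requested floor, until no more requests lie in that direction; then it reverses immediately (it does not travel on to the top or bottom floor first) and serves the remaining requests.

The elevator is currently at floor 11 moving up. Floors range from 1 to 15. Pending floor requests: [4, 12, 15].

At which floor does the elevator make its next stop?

Answer: 12

Derivation:
Current floor: 11, direction: up
Requests above: [12, 15]
Requests below: [4]
Moving up and requests lie above → nearest above is min([12, 15]) = 12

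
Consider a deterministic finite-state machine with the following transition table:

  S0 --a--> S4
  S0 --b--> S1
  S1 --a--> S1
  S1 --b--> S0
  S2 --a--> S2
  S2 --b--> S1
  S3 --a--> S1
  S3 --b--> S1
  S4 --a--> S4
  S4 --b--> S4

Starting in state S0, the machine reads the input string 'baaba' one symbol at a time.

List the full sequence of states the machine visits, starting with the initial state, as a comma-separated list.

Answer: S0, S1, S1, S1, S0, S4

Derivation:
Start: S0
  read 'b': S0 --b--> S1
  read 'a': S1 --a--> S1
  read 'a': S1 --a--> S1
  read 'b': S1 --b--> S0
  read 'a': S0 --a--> S4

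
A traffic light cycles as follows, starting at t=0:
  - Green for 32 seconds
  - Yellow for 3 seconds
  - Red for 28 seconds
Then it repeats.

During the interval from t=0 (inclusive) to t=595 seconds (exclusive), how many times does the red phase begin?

Answer: 9

Derivation:
Cycle = 32+3+28 = 63s
red phase starts at t = k*63 + 35 for k=0,1,2,...
Need k*63+35 < 595 → k < 8.889
k ∈ {0, ..., 8} → 9 starts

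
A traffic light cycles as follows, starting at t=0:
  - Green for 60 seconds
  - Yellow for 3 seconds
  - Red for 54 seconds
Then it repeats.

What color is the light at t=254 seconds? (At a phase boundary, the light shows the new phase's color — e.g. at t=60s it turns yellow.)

Cycle length = 60 + 3 + 54 = 117s
t = 254, phase_t = 254 mod 117 = 20
20 < 60 (green end) → GREEN

Answer: green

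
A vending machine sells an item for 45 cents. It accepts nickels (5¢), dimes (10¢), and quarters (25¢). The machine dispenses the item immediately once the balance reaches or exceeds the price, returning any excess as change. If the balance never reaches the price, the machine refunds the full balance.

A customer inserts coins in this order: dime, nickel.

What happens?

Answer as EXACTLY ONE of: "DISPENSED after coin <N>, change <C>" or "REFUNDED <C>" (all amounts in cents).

Price: 45¢
Coin 1 (dime, 10¢): balance = 10¢
Coin 2 (nickel, 5¢): balance = 15¢
All coins inserted, balance 15¢ < price 45¢ → REFUND 15¢

Answer: REFUNDED 15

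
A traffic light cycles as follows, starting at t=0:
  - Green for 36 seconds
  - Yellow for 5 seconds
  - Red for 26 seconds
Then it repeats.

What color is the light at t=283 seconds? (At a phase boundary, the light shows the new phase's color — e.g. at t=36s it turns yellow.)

Answer: green

Derivation:
Cycle length = 36 + 5 + 26 = 67s
t = 283, phase_t = 283 mod 67 = 15
15 < 36 (green end) → GREEN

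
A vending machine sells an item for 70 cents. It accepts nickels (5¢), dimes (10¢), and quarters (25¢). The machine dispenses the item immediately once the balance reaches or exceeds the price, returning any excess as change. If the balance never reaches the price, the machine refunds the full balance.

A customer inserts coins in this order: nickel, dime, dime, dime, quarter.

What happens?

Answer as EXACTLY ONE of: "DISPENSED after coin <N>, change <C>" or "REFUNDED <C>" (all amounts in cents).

Answer: REFUNDED 60

Derivation:
Price: 70¢
Coin 1 (nickel, 5¢): balance = 5¢
Coin 2 (dime, 10¢): balance = 15¢
Coin 3 (dime, 10¢): balance = 25¢
Coin 4 (dime, 10¢): balance = 35¢
Coin 5 (quarter, 25¢): balance = 60¢
All coins inserted, balance 60¢ < price 70¢ → REFUND 60¢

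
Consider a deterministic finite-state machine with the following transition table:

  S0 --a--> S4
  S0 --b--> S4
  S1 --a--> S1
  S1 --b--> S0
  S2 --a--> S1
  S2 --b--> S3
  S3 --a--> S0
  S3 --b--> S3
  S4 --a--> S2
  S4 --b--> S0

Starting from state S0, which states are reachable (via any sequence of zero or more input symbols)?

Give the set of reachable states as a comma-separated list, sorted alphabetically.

Answer: S0, S1, S2, S3, S4

Derivation:
BFS from S0:
  visit S0: S0--a-->S4 (new), S0--b-->S4 (seen)
  visit S4: S4--a-->S2 (new), S4--b-->S0 (seen)
  visit S2: S2--a-->S1 (new), S2--b-->S3 (new)
  visit S1: S1--a-->S1 (seen), S1--b-->S0 (seen)
  visit S3: S3--a-->S0 (seen), S3--b-->S3 (seen)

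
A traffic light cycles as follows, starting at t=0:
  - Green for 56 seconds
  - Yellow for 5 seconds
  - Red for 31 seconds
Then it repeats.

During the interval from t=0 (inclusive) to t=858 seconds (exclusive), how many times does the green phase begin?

Answer: 10

Derivation:
Cycle = 56+5+31 = 92s
green phase starts at t = k*92 + 0 for k=0,1,2,...
Need k*92+0 < 858 → k < 9.326
k ∈ {0, ..., 9} → 10 starts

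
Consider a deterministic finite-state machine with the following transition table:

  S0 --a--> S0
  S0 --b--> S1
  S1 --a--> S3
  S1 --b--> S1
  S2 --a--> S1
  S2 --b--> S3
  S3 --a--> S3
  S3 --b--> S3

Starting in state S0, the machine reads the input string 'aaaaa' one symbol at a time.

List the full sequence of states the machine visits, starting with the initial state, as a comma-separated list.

Start: S0
  read 'a': S0 --a--> S0
  read 'a': S0 --a--> S0
  read 'a': S0 --a--> S0
  read 'a': S0 --a--> S0
  read 'a': S0 --a--> S0

Answer: S0, S0, S0, S0, S0, S0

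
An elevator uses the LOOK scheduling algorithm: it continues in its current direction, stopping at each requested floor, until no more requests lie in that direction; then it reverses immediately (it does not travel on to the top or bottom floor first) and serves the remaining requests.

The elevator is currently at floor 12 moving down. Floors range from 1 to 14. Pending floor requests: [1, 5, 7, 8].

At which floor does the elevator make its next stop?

Answer: 8

Derivation:
Current floor: 12, direction: down
Requests above: []
Requests below: [1, 5, 7, 8]
Moving down and requests lie below → nearest below is max([1, 5, 7, 8]) = 8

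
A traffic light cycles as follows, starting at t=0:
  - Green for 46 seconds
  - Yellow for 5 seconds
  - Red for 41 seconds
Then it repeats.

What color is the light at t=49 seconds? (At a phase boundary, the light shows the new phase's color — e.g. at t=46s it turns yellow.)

Answer: yellow

Derivation:
Cycle length = 46 + 5 + 41 = 92s
t = 49, phase_t = 49 mod 92 = 49
46 <= 49 < 51 (yellow end) → YELLOW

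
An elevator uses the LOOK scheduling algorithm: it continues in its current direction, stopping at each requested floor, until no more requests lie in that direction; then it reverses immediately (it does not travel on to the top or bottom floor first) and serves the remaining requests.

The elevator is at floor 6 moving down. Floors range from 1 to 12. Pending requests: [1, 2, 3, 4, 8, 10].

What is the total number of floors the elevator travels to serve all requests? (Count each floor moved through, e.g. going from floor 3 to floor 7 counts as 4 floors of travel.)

Start at floor 6 moving down, LOOK stop order: [4, 3, 2, 1, 8, 10]
  6 → 4: |4-6| = 2, total = 2
  4 → 3: |3-4| = 1, total = 3
  3 → 2: |2-3| = 1, total = 4
  2 → 1: |1-2| = 1, total = 5
  1 → 8: |8-1| = 7, total = 12
  8 → 10: |10-8| = 2, total = 14

Answer: 14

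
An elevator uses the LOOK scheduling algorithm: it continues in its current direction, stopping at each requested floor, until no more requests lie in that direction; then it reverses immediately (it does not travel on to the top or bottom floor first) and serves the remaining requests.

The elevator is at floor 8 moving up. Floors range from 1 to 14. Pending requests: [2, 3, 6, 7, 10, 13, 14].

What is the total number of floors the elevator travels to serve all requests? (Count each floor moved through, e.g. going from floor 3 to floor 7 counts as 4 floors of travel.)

Answer: 18

Derivation:
Start at floor 8 moving up, LOOK stop order: [10, 13, 14, 7, 6, 3, 2]
  8 → 10: |10-8| = 2, total = 2
  10 → 13: |13-10| = 3, total = 5
  13 → 14: |14-13| = 1, total = 6
  14 → 7: |7-14| = 7, total = 13
  7 → 6: |6-7| = 1, total = 14
  6 → 3: |3-6| = 3, total = 17
  3 → 2: |2-3| = 1, total = 18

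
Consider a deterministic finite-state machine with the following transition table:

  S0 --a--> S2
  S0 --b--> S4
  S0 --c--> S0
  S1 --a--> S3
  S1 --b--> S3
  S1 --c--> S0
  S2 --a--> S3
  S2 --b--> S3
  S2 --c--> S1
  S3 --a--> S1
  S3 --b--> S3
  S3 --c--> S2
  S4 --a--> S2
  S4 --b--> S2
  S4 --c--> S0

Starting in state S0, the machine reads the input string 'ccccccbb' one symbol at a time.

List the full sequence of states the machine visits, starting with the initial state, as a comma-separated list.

Answer: S0, S0, S0, S0, S0, S0, S0, S4, S2

Derivation:
Start: S0
  read 'c': S0 --c--> S0
  read 'c': S0 --c--> S0
  read 'c': S0 --c--> S0
  read 'c': S0 --c--> S0
  read 'c': S0 --c--> S0
  read 'c': S0 --c--> S0
  read 'b': S0 --b--> S4
  read 'b': S4 --b--> S2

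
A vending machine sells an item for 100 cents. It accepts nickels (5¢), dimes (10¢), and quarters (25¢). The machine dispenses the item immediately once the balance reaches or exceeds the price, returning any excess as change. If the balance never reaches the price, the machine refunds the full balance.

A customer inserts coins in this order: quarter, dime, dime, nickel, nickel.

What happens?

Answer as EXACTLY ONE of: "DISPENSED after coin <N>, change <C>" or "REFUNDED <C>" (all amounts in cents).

Price: 100¢
Coin 1 (quarter, 25¢): balance = 25¢
Coin 2 (dime, 10¢): balance = 35¢
Coin 3 (dime, 10¢): balance = 45¢
Coin 4 (nickel, 5¢): balance = 50¢
Coin 5 (nickel, 5¢): balance = 55¢
All coins inserted, balance 55¢ < price 100¢ → REFUND 55¢

Answer: REFUNDED 55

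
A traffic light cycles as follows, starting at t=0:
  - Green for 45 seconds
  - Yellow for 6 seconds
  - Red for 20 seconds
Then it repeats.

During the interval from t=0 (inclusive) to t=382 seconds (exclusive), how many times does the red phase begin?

Cycle = 45+6+20 = 71s
red phase starts at t = k*71 + 51 for k=0,1,2,...
Need k*71+51 < 382 → k < 4.662
k ∈ {0, ..., 4} → 5 starts

Answer: 5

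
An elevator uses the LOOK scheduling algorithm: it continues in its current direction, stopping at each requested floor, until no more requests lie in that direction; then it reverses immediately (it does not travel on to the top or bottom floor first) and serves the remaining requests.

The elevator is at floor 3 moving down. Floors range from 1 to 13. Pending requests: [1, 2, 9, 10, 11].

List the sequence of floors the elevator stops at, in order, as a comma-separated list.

Current: 3, moving DOWN
Serve below first (descending): [2, 1]
Then reverse, serve above (ascending): [9, 10, 11]

Answer: 2, 1, 9, 10, 11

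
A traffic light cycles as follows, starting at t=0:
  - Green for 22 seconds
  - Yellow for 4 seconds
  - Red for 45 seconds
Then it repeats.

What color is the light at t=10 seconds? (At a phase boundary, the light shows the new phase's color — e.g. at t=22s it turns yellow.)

Answer: green

Derivation:
Cycle length = 22 + 4 + 45 = 71s
t = 10, phase_t = 10 mod 71 = 10
10 < 22 (green end) → GREEN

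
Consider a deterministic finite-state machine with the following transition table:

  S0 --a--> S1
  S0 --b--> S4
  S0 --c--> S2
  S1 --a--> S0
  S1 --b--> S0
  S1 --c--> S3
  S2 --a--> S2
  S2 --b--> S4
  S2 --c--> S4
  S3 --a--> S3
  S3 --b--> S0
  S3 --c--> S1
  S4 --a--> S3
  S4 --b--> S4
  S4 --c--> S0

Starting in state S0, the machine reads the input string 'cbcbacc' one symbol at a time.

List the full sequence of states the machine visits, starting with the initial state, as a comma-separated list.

Answer: S0, S2, S4, S0, S4, S3, S1, S3

Derivation:
Start: S0
  read 'c': S0 --c--> S2
  read 'b': S2 --b--> S4
  read 'c': S4 --c--> S0
  read 'b': S0 --b--> S4
  read 'a': S4 --a--> S3
  read 'c': S3 --c--> S1
  read 'c': S1 --c--> S3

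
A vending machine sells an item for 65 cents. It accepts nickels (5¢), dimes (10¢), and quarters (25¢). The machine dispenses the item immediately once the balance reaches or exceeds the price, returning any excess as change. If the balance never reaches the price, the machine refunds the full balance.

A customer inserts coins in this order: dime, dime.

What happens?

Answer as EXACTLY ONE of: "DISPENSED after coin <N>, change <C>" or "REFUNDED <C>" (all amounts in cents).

Price: 65¢
Coin 1 (dime, 10¢): balance = 10¢
Coin 2 (dime, 10¢): balance = 20¢
All coins inserted, balance 20¢ < price 65¢ → REFUND 20¢

Answer: REFUNDED 20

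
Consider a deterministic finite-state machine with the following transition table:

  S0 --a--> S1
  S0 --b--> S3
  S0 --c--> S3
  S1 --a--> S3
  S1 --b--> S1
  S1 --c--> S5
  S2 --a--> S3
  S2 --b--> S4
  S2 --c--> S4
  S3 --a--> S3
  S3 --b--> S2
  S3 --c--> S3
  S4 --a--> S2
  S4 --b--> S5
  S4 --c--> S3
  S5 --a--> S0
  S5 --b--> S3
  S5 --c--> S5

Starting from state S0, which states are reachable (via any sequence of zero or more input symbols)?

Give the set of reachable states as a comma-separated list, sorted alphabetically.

BFS from S0:
  visit S0: S0--a-->S1 (new), S0--b-->S3 (new), S0--c-->S3 (seen)
  visit S1: S1--a-->S3 (seen), S1--b-->S1 (seen), S1--c-->S5 (new)
  visit S3: S3--a-->S3 (seen), S3--b-->S2 (new), S3--c-->S3 (seen)
  visit S5: S5--a-->S0 (seen), S5--b-->S3 (seen), S5--c-->S5 (seen)
  visit S2: S2--a-->S3 (seen), S2--b-->S4 (new), S2--c-->S4 (seen)
  visit S4: S4--a-->S2 (seen), S4--b-->S5 (seen), S4--c-->S3 (seen)

Answer: S0, S1, S2, S3, S4, S5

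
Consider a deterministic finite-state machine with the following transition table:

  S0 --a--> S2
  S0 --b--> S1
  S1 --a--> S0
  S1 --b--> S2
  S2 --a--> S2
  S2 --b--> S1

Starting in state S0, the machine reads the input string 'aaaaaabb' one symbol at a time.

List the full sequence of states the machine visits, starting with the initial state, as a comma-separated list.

Answer: S0, S2, S2, S2, S2, S2, S2, S1, S2

Derivation:
Start: S0
  read 'a': S0 --a--> S2
  read 'a': S2 --a--> S2
  read 'a': S2 --a--> S2
  read 'a': S2 --a--> S2
  read 'a': S2 --a--> S2
  read 'a': S2 --a--> S2
  read 'b': S2 --b--> S1
  read 'b': S1 --b--> S2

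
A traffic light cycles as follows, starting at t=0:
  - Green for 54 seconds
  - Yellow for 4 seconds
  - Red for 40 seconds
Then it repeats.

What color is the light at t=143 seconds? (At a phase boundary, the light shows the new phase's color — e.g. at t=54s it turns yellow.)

Answer: green

Derivation:
Cycle length = 54 + 4 + 40 = 98s
t = 143, phase_t = 143 mod 98 = 45
45 < 54 (green end) → GREEN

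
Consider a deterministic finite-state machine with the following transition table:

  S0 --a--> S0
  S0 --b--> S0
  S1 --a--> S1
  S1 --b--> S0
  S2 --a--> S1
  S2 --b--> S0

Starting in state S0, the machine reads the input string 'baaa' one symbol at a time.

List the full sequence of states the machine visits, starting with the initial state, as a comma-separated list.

Start: S0
  read 'b': S0 --b--> S0
  read 'a': S0 --a--> S0
  read 'a': S0 --a--> S0
  read 'a': S0 --a--> S0

Answer: S0, S0, S0, S0, S0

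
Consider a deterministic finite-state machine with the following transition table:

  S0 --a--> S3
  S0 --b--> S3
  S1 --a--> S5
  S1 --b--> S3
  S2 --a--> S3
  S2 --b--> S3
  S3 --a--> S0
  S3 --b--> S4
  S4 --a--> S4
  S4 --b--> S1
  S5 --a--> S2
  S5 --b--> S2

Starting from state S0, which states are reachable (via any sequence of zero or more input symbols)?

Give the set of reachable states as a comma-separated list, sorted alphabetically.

BFS from S0:
  visit S0: S0--a-->S3 (new), S0--b-->S3 (seen)
  visit S3: S3--a-->S0 (seen), S3--b-->S4 (new)
  visit S4: S4--a-->S4 (seen), S4--b-->S1 (new)
  visit S1: S1--a-->S5 (new), S1--b-->S3 (seen)
  visit S5: S5--a-->S2 (new), S5--b-->S2 (seen)
  visit S2: S2--a-->S3 (seen), S2--b-->S3 (seen)

Answer: S0, S1, S2, S3, S4, S5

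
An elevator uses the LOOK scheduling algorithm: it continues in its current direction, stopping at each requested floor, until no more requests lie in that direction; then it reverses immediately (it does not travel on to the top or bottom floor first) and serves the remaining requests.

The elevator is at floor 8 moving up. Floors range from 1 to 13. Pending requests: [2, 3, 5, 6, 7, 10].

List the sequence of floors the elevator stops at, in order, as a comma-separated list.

Answer: 10, 7, 6, 5, 3, 2

Derivation:
Current: 8, moving UP
Serve above first (ascending): [10]
Then reverse, serve below (descending): [7, 6, 5, 3, 2]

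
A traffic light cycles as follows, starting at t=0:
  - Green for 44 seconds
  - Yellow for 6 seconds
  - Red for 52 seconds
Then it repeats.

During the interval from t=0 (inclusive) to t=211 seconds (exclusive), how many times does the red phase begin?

Cycle = 44+6+52 = 102s
red phase starts at t = k*102 + 50 for k=0,1,2,...
Need k*102+50 < 211 → k < 1.578
k ∈ {0, ..., 1} → 2 starts

Answer: 2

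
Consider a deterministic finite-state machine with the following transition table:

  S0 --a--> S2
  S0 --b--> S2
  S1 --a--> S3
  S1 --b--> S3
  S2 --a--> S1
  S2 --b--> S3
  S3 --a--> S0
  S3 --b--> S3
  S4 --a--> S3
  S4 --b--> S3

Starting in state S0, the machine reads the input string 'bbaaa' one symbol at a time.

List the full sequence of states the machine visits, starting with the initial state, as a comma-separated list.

Start: S0
  read 'b': S0 --b--> S2
  read 'b': S2 --b--> S3
  read 'a': S3 --a--> S0
  read 'a': S0 --a--> S2
  read 'a': S2 --a--> S1

Answer: S0, S2, S3, S0, S2, S1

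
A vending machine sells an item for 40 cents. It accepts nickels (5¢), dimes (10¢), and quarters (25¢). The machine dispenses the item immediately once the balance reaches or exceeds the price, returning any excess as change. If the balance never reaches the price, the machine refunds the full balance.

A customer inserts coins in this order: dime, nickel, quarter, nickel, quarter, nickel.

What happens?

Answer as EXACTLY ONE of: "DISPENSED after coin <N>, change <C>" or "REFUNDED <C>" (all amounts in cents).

Answer: DISPENSED after coin 3, change 0

Derivation:
Price: 40¢
Coin 1 (dime, 10¢): balance = 10¢
Coin 2 (nickel, 5¢): balance = 15¢
Coin 3 (quarter, 25¢): balance = 40¢
  → balance >= price → DISPENSE, change = 40 - 40 = 0¢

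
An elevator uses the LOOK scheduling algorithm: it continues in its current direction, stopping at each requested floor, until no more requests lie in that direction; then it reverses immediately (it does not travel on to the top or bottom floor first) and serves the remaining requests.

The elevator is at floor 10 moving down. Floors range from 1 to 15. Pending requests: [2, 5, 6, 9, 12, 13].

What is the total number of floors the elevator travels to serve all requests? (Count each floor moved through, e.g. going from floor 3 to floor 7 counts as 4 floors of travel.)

Start at floor 10 moving down, LOOK stop order: [9, 6, 5, 2, 12, 13]
  10 → 9: |9-10| = 1, total = 1
  9 → 6: |6-9| = 3, total = 4
  6 → 5: |5-6| = 1, total = 5
  5 → 2: |2-5| = 3, total = 8
  2 → 12: |12-2| = 10, total = 18
  12 → 13: |13-12| = 1, total = 19

Answer: 19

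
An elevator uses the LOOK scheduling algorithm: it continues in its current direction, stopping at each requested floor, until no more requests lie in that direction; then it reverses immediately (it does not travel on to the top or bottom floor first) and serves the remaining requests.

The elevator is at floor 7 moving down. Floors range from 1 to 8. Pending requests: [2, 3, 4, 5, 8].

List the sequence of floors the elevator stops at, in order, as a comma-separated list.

Answer: 5, 4, 3, 2, 8

Derivation:
Current: 7, moving DOWN
Serve below first (descending): [5, 4, 3, 2]
Then reverse, serve above (ascending): [8]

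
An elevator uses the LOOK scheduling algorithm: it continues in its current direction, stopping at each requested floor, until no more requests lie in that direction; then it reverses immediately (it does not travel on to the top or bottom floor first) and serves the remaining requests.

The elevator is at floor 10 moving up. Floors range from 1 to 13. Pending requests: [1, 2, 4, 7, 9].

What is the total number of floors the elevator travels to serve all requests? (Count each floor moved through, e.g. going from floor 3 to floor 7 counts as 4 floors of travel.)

Answer: 9

Derivation:
Start at floor 10 moving up, LOOK stop order: [9, 7, 4, 2, 1]
  10 → 9: |9-10| = 1, total = 1
  9 → 7: |7-9| = 2, total = 3
  7 → 4: |4-7| = 3, total = 6
  4 → 2: |2-4| = 2, total = 8
  2 → 1: |1-2| = 1, total = 9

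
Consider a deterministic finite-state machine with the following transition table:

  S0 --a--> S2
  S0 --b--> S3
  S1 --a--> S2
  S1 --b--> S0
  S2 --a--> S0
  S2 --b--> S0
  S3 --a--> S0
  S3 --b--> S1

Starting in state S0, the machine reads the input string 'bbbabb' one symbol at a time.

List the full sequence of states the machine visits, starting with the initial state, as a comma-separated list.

Answer: S0, S3, S1, S0, S2, S0, S3

Derivation:
Start: S0
  read 'b': S0 --b--> S3
  read 'b': S3 --b--> S1
  read 'b': S1 --b--> S0
  read 'a': S0 --a--> S2
  read 'b': S2 --b--> S0
  read 'b': S0 --b--> S3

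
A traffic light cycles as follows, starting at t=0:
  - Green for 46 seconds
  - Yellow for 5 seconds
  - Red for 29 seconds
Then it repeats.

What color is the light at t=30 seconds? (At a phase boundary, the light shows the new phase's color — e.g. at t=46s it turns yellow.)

Answer: green

Derivation:
Cycle length = 46 + 5 + 29 = 80s
t = 30, phase_t = 30 mod 80 = 30
30 < 46 (green end) → GREEN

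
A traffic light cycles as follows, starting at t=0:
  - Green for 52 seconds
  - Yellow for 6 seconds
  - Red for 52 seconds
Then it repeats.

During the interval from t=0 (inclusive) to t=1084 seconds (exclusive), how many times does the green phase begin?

Cycle = 52+6+52 = 110s
green phase starts at t = k*110 + 0 for k=0,1,2,...
Need k*110+0 < 1084 → k < 9.855
k ∈ {0, ..., 9} → 10 starts

Answer: 10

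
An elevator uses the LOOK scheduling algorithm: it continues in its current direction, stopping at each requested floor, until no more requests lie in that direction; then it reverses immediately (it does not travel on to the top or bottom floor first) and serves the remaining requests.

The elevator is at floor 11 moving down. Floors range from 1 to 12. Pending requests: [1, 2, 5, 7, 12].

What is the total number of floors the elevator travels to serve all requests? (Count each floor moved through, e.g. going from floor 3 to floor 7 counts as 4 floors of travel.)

Start at floor 11 moving down, LOOK stop order: [7, 5, 2, 1, 12]
  11 → 7: |7-11| = 4, total = 4
  7 → 5: |5-7| = 2, total = 6
  5 → 2: |2-5| = 3, total = 9
  2 → 1: |1-2| = 1, total = 10
  1 → 12: |12-1| = 11, total = 21

Answer: 21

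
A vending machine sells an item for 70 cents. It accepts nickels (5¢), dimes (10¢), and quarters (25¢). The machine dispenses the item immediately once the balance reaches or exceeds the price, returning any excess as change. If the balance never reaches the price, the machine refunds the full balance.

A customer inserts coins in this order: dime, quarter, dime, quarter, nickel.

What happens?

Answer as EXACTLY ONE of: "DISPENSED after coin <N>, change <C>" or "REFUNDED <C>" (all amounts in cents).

Price: 70¢
Coin 1 (dime, 10¢): balance = 10¢
Coin 2 (quarter, 25¢): balance = 35¢
Coin 3 (dime, 10¢): balance = 45¢
Coin 4 (quarter, 25¢): balance = 70¢
  → balance >= price → DISPENSE, change = 70 - 70 = 0¢

Answer: DISPENSED after coin 4, change 0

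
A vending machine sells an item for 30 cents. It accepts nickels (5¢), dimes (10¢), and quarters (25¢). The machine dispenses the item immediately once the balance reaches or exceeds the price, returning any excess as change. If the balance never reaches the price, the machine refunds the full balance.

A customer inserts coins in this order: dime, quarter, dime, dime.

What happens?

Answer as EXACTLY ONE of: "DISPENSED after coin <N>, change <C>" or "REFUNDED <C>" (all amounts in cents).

Price: 30¢
Coin 1 (dime, 10¢): balance = 10¢
Coin 2 (quarter, 25¢): balance = 35¢
  → balance >= price → DISPENSE, change = 35 - 30 = 5¢

Answer: DISPENSED after coin 2, change 5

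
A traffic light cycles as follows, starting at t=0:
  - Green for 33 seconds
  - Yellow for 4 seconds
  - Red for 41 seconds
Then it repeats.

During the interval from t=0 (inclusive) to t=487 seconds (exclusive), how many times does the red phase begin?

Cycle = 33+4+41 = 78s
red phase starts at t = k*78 + 37 for k=0,1,2,...
Need k*78+37 < 487 → k < 5.769
k ∈ {0, ..., 5} → 6 starts

Answer: 6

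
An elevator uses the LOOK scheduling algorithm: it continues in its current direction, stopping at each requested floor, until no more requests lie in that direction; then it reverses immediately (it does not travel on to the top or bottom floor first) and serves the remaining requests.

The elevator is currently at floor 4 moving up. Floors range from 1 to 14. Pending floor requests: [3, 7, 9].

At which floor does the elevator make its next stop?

Current floor: 4, direction: up
Requests above: [7, 9]
Requests below: [3]
Moving up and requests lie above → nearest above is min([7, 9]) = 7

Answer: 7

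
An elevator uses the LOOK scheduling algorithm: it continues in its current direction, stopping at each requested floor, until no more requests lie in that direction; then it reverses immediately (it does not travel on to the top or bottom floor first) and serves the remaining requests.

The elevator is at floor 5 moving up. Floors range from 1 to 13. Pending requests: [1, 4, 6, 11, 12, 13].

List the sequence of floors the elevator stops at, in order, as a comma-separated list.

Answer: 6, 11, 12, 13, 4, 1

Derivation:
Current: 5, moving UP
Serve above first (ascending): [6, 11, 12, 13]
Then reverse, serve below (descending): [4, 1]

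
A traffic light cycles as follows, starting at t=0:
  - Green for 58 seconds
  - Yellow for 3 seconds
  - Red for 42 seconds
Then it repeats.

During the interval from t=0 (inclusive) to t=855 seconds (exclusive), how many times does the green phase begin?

Cycle = 58+3+42 = 103s
green phase starts at t = k*103 + 0 for k=0,1,2,...
Need k*103+0 < 855 → k < 8.301
k ∈ {0, ..., 8} → 9 starts

Answer: 9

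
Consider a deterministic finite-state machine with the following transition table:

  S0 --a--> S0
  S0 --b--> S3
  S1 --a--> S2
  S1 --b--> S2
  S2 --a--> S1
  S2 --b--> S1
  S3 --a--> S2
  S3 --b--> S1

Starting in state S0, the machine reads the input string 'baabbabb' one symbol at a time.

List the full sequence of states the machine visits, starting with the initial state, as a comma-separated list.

Answer: S0, S3, S2, S1, S2, S1, S2, S1, S2

Derivation:
Start: S0
  read 'b': S0 --b--> S3
  read 'a': S3 --a--> S2
  read 'a': S2 --a--> S1
  read 'b': S1 --b--> S2
  read 'b': S2 --b--> S1
  read 'a': S1 --a--> S2
  read 'b': S2 --b--> S1
  read 'b': S1 --b--> S2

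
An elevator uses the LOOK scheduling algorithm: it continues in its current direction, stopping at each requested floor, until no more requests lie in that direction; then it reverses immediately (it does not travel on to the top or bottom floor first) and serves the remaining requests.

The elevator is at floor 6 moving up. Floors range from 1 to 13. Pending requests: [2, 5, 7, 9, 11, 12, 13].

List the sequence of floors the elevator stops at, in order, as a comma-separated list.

Current: 6, moving UP
Serve above first (ascending): [7, 9, 11, 12, 13]
Then reverse, serve below (descending): [5, 2]

Answer: 7, 9, 11, 12, 13, 5, 2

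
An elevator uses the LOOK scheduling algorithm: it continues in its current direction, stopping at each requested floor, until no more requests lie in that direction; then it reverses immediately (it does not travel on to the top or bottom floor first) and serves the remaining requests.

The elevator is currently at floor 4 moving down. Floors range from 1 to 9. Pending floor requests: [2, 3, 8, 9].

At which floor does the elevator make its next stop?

Current floor: 4, direction: down
Requests above: [8, 9]
Requests below: [2, 3]
Moving down and requests lie below → nearest below is max([2, 3]) = 3

Answer: 3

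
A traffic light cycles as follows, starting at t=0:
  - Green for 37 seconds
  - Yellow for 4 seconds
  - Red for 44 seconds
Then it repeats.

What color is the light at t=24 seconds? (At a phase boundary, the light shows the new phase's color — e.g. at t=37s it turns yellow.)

Cycle length = 37 + 4 + 44 = 85s
t = 24, phase_t = 24 mod 85 = 24
24 < 37 (green end) → GREEN

Answer: green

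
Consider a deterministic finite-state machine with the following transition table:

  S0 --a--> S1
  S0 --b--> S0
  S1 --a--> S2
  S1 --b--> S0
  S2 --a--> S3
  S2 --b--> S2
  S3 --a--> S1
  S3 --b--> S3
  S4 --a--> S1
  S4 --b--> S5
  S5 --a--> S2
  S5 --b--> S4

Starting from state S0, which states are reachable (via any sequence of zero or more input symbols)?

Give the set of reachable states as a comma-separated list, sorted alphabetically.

Answer: S0, S1, S2, S3

Derivation:
BFS from S0:
  visit S0: S0--a-->S1 (new), S0--b-->S0 (seen)
  visit S1: S1--a-->S2 (new), S1--b-->S0 (seen)
  visit S2: S2--a-->S3 (new), S2--b-->S2 (seen)
  visit S3: S3--a-->S1 (seen), S3--b-->S3 (seen)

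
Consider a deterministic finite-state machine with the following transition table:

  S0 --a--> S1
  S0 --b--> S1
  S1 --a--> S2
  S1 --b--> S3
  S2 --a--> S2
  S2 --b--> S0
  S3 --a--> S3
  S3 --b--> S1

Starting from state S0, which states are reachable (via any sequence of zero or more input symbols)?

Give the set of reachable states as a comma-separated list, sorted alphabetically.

BFS from S0:
  visit S0: S0--a-->S1 (new), S0--b-->S1 (seen)
  visit S1: S1--a-->S2 (new), S1--b-->S3 (new)
  visit S2: S2--a-->S2 (seen), S2--b-->S0 (seen)
  visit S3: S3--a-->S3 (seen), S3--b-->S1 (seen)

Answer: S0, S1, S2, S3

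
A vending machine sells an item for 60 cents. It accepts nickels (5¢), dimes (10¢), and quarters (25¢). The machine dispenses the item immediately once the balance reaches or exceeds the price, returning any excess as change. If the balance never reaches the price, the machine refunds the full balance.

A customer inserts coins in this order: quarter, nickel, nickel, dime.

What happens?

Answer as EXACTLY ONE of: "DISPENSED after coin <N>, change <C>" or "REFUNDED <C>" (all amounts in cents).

Answer: REFUNDED 45

Derivation:
Price: 60¢
Coin 1 (quarter, 25¢): balance = 25¢
Coin 2 (nickel, 5¢): balance = 30¢
Coin 3 (nickel, 5¢): balance = 35¢
Coin 4 (dime, 10¢): balance = 45¢
All coins inserted, balance 45¢ < price 60¢ → REFUND 45¢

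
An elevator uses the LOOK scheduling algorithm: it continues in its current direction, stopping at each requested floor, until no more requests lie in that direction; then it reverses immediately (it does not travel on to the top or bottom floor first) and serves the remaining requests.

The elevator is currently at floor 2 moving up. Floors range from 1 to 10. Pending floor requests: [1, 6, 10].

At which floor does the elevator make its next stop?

Answer: 6

Derivation:
Current floor: 2, direction: up
Requests above: [6, 10]
Requests below: [1]
Moving up and requests lie above → nearest above is min([6, 10]) = 6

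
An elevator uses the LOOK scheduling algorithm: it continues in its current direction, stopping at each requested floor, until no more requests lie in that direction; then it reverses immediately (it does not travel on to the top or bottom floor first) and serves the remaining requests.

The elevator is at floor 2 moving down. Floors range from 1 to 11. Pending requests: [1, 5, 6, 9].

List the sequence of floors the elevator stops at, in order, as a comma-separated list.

Current: 2, moving DOWN
Serve below first (descending): [1]
Then reverse, serve above (ascending): [5, 6, 9]

Answer: 1, 5, 6, 9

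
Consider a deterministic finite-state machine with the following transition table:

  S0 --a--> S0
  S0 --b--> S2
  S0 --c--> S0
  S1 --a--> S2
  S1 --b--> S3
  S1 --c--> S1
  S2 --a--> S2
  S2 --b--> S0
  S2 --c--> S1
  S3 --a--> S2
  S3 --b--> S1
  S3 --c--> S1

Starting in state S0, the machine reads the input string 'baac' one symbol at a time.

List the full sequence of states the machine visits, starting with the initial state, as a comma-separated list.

Start: S0
  read 'b': S0 --b--> S2
  read 'a': S2 --a--> S2
  read 'a': S2 --a--> S2
  read 'c': S2 --c--> S1

Answer: S0, S2, S2, S2, S1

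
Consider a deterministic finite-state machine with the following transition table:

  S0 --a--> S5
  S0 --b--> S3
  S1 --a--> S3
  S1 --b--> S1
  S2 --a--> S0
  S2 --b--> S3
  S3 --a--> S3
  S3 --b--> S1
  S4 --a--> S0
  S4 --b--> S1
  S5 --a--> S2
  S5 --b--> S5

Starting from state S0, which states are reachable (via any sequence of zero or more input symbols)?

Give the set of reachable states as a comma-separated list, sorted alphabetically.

BFS from S0:
  visit S0: S0--a-->S5 (new), S0--b-->S3 (new)
  visit S5: S5--a-->S2 (new), S5--b-->S5 (seen)
  visit S3: S3--a-->S3 (seen), S3--b-->S1 (new)
  visit S2: S2--a-->S0 (seen), S2--b-->S3 (seen)
  visit S1: S1--a-->S3 (seen), S1--b-->S1 (seen)

Answer: S0, S1, S2, S3, S5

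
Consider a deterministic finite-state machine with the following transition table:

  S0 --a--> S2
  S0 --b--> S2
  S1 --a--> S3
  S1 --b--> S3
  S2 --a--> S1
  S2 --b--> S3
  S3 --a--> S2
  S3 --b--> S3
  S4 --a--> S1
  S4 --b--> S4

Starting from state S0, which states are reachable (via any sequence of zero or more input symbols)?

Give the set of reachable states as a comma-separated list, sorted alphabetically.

BFS from S0:
  visit S0: S0--a-->S2 (new), S0--b-->S2 (seen)
  visit S2: S2--a-->S1 (new), S2--b-->S3 (new)
  visit S1: S1--a-->S3 (seen), S1--b-->S3 (seen)
  visit S3: S3--a-->S2 (seen), S3--b-->S3 (seen)

Answer: S0, S1, S2, S3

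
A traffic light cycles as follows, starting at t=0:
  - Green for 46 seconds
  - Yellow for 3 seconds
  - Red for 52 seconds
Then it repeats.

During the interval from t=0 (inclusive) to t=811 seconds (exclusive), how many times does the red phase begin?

Cycle = 46+3+52 = 101s
red phase starts at t = k*101 + 49 for k=0,1,2,...
Need k*101+49 < 811 → k < 7.545
k ∈ {0, ..., 7} → 8 starts

Answer: 8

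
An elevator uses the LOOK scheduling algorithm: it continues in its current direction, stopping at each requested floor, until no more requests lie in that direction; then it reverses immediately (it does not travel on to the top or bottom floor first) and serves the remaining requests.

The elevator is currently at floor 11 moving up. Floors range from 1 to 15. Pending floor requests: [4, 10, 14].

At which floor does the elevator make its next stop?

Answer: 14

Derivation:
Current floor: 11, direction: up
Requests above: [14]
Requests below: [4, 10]
Moving up and requests lie above → nearest above is min([14]) = 14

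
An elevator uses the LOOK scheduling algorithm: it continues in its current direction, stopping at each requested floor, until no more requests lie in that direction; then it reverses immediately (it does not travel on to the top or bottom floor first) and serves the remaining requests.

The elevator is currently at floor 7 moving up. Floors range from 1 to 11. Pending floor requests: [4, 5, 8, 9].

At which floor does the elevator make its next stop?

Current floor: 7, direction: up
Requests above: [8, 9]
Requests below: [4, 5]
Moving up and requests lie above → nearest above is min([8, 9]) = 8

Answer: 8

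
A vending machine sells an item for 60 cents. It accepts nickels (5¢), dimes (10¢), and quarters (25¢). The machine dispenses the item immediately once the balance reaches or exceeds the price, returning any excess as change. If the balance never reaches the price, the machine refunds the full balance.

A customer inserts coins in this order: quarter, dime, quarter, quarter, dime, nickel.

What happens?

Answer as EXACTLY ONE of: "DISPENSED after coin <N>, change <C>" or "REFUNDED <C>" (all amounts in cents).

Answer: DISPENSED after coin 3, change 0

Derivation:
Price: 60¢
Coin 1 (quarter, 25¢): balance = 25¢
Coin 2 (dime, 10¢): balance = 35¢
Coin 3 (quarter, 25¢): balance = 60¢
  → balance >= price → DISPENSE, change = 60 - 60 = 0¢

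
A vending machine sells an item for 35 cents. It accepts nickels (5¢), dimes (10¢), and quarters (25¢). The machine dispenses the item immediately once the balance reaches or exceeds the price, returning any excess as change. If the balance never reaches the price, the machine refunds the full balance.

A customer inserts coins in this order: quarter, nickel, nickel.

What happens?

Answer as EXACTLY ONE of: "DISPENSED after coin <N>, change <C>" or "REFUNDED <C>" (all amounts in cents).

Answer: DISPENSED after coin 3, change 0

Derivation:
Price: 35¢
Coin 1 (quarter, 25¢): balance = 25¢
Coin 2 (nickel, 5¢): balance = 30¢
Coin 3 (nickel, 5¢): balance = 35¢
  → balance >= price → DISPENSE, change = 35 - 35 = 0¢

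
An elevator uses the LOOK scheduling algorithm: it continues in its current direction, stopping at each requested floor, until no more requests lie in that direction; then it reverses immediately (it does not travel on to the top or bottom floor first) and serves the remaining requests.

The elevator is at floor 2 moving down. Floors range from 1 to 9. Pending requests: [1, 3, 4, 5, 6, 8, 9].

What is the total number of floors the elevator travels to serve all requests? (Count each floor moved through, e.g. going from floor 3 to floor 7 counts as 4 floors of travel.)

Start at floor 2 moving down, LOOK stop order: [1, 3, 4, 5, 6, 8, 9]
  2 → 1: |1-2| = 1, total = 1
  1 → 3: |3-1| = 2, total = 3
  3 → 4: |4-3| = 1, total = 4
  4 → 5: |5-4| = 1, total = 5
  5 → 6: |6-5| = 1, total = 6
  6 → 8: |8-6| = 2, total = 8
  8 → 9: |9-8| = 1, total = 9

Answer: 9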